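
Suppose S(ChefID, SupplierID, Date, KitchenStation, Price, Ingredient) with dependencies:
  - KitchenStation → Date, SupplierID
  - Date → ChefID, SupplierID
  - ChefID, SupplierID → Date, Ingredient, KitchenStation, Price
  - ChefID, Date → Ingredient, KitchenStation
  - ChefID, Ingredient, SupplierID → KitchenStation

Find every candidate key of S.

{ChefID, SupplierID}, {Date}, {KitchenStation}

Closure of {Date} is {ChefID, Date, Ingredient, KitchenStation, Price, SupplierID}, the whole schema; {Date} is a candidate key.
Closure of {KitchenStation} is {ChefID, Date, Ingredient, KitchenStation, Price, SupplierID}, the whole schema; {KitchenStation} is a candidate key.
Closure of {ChefID, SupplierID} is {ChefID, Date, Ingredient, KitchenStation, Price, SupplierID}, the whole schema; {ChefID, SupplierID} is a candidate key.
These are minimal and exhaustive — every other superkey contains one of them.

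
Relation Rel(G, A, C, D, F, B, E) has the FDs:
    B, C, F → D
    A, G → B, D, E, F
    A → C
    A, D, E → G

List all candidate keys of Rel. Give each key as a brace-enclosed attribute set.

{A, B, E, F}, {A, D, E}, {A, G}

Attributes never on any right-hand side: {A} — every candidate key must contain it.
Closure of {A, G} is {A, B, C, D, E, F, G}, the whole schema; {A, G} is a candidate key.
Closure of {A, D, E} is {A, B, C, D, E, F, G}, the whole schema; {A, D, E} is a candidate key.
Closure of {A, B, E, F} is {A, B, C, D, E, F, G}, the whole schema; {A, B, E, F} is a candidate key.
These are minimal and exhaustive — every other superkey contains one of them.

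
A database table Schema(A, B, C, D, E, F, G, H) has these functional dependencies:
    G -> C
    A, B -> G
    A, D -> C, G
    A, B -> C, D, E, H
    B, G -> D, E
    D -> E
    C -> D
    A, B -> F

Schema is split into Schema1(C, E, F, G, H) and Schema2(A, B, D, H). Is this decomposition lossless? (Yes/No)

Schema1 ∩ Schema2 = {H}; its closure under F is {H}.
Neither Schema1 nor Schema2 is contained in that closure, so the decomposition is lossy.

No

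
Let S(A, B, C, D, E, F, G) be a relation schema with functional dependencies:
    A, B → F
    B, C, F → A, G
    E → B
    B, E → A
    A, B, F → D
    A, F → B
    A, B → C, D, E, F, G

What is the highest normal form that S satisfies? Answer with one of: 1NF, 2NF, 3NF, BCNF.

Candidate keys: {A, B}, {A, F}, {B, C, F}, {E}. Prime attributes: {A, B, C, E, F}.
Every FD has a superkey on the left, so the relation is in BCNF.

BCNF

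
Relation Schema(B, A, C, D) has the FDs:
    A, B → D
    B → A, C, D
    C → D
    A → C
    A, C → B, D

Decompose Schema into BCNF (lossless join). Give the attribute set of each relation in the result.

{A, B, C}; {C, D}

Candidate keys of the original relation: {A}, {B}.
{A, B, C, D}: {C} determines {C, D} here but is not a superkey — split on C → D, giving {C, D} and {A, B, C}.
{C, D} has no BCNF violation.
{A, B, C} has no BCNF violation.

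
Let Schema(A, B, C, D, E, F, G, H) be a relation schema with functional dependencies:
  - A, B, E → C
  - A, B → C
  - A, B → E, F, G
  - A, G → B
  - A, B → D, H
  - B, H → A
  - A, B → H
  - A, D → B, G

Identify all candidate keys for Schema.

Closure of {A, B} is {A, B, C, D, E, F, G, H}, the whole schema; {A, B} is a candidate key.
Closure of {A, D} is {A, B, C, D, E, F, G, H}, the whole schema; {A, D} is a candidate key.
Closure of {A, G} is {A, B, C, D, E, F, G, H}, the whole schema; {A, G} is a candidate key.
Closure of {B, H} is {A, B, C, D, E, F, G, H}, the whole schema; {B, H} is a candidate key.
No proper subset of any of these is a key, and no other minimal superkey exists.

{A, B}, {A, D}, {A, G}, {B, H}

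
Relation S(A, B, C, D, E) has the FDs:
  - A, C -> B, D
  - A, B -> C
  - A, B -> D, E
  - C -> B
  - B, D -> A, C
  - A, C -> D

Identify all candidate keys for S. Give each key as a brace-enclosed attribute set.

{A, B}, {A, C}, {B, D}, {C, D}

Closure of {A, B} is {A, B, C, D, E}, the whole schema; {A, B} is a candidate key.
Closure of {A, C} is {A, B, C, D, E}, the whole schema; {A, C} is a candidate key.
Closure of {B, D} is {A, B, C, D, E}, the whole schema; {B, D} is a candidate key.
Closure of {C, D} is {A, B, C, D, E}, the whole schema; {C, D} is a candidate key.
These are minimal and exhaustive — every other superkey contains one of them.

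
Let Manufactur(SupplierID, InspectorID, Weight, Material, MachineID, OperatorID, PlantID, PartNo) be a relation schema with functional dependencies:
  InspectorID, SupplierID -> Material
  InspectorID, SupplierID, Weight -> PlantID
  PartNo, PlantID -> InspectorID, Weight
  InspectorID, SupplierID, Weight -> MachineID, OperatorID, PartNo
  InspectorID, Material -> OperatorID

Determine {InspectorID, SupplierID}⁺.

Start with {InspectorID, SupplierID}.
InspectorID, SupplierID -> Material applies; add {Material} → now {InspectorID, Material, SupplierID}.
InspectorID, Material -> OperatorID applies; add {OperatorID} → now {InspectorID, Material, OperatorID, SupplierID}.
No further FD applies.

{InspectorID, Material, OperatorID, SupplierID}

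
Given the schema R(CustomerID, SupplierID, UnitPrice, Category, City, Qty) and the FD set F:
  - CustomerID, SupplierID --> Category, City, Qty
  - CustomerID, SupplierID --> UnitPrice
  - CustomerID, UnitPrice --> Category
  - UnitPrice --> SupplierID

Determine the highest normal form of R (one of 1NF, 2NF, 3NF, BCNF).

Candidate keys: {CustomerID, SupplierID}, {CustomerID, UnitPrice}. Prime attributes: {CustomerID, SupplierID, UnitPrice}.
UnitPrice --> SupplierID breaks BCNF: {UnitPrice}⁺ = {SupplierID, UnitPrice}, so {UnitPrice} is not a superkey.
But every attribute on its right side ({SupplierID}) is prime, and the same holds for every other non-superkey FD, so 3NF still holds.

3NF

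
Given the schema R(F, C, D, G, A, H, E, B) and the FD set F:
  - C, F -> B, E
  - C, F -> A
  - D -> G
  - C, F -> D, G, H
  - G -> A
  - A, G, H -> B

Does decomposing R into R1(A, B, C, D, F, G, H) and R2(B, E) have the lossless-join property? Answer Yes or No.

No

The shared attributes are {B} and {B}⁺ = {B}.
R1 ⊄ {B} and R2 ⊄ {B}, so the split is lossy.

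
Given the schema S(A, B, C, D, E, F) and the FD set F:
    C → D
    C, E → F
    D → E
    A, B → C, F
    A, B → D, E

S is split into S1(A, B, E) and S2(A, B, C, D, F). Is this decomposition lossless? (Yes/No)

Yes

S1 ∩ S2 = {A, B}; its closure under F is {A, B, C, D, E, F}.
Since S1 ⊆ {A, B, C, D, E, F}, the intersection is a superkey of S1; the decomposition is lossless.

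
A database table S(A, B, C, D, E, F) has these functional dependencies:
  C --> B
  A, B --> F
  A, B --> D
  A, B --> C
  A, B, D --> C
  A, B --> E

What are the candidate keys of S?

{A, B}, {A, C}

{A} never appears on the right of any FD, so every key must include it.
{A, B}⁺ = {A, B, C, D, E, F}, which is every attribute, so {A, B} is a candidate key.
{A, C}⁺ = {A, B, C, D, E, F}, which is every attribute, so {A, C} is a candidate key.
Any other superkey properly contains one of these, so there are no further candidate keys.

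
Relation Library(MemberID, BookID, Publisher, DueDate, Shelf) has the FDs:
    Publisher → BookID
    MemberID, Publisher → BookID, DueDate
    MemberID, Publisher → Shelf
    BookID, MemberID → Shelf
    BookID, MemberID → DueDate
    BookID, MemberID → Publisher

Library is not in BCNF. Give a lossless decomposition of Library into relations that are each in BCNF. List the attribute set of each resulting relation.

Candidate keys of the original relation: {BookID, MemberID}, {MemberID, Publisher}.
In {BookID, DueDate, MemberID, Publisher, Shelf}, {Publisher} is not a superkey ({Publisher}⁺ restricted to this set is {BookID, Publisher}), so split on Publisher → BookID into {BookID, Publisher} and {DueDate, MemberID, Publisher, Shelf}.
{BookID, Publisher}: every determinant is a superkey — BCNF.
{DueDate, MemberID, Publisher, Shelf}: every determinant is a superkey — BCNF.

{BookID, Publisher}; {DueDate, MemberID, Publisher, Shelf}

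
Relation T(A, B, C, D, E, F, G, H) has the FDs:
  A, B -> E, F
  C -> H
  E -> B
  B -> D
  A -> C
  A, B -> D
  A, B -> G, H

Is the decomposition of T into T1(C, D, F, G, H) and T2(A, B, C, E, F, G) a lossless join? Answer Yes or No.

Common attributes: {C, F, G}; their closure is {C, F, G, H}.
T1 ⊄ {C, F, G, H} and T2 ⊄ {C, F, G, H}, so the split is lossy.

No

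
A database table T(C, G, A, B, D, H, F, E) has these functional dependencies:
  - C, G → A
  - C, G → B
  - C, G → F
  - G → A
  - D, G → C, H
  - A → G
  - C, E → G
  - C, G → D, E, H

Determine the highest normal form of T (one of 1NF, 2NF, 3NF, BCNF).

3NF

Candidate keys: {A, C}, {A, D}, {C, E}, {C, G}, {D, G}. Prime attributes: {A, C, D, E, G}.
For G → A we have {G}⁺ = {A, G}; {G} is not a superkey, so BCNF fails.
Its right-hand attributes {A} are all prime, as are those of every other non-superkey FD — the relation is in 3NF.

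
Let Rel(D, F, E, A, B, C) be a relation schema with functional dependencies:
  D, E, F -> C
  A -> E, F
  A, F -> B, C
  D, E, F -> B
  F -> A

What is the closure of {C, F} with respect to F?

{A, B, C, E, F}

Start with {C, F}.
F -> A applies; add {A} → now {A, C, F}.
A -> E, F applies; add {E} → now {A, C, E, F}.
A, F -> B, C applies; add {B} → now {A, B, C, E, F}.
No further FD applies.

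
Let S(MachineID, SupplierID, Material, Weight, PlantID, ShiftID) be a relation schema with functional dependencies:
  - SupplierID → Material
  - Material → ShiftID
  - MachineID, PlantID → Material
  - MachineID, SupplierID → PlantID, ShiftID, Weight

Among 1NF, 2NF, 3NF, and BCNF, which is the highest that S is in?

1NF

Candidate key: {MachineID, SupplierID}. Prime attributes: {MachineID, SupplierID}.
For SupplierID → Material we have {SupplierID}⁺ = {Material, ShiftID, SupplierID}; {SupplierID} is not a superkey, so BCNF fails.
SupplierID → Material has non-prime {Material} on the right and a non-superkey on the left, so 3NF fails.
The proper key subset {SupplierID} of {MachineID, SupplierID} determines non-prime {Material, ShiftID}, so the relation is not even in 2NF.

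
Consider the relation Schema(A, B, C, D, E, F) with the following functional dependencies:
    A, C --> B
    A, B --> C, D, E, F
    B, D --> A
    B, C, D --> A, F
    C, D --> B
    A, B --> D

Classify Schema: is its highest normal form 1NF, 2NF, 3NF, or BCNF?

BCNF

Candidate keys: {A, B}, {A, C}, {B, D}, {C, D}. Prime attributes: {A, B, C, D}.
The left-hand side of every FD is a superkey, so BCNF is satisfied.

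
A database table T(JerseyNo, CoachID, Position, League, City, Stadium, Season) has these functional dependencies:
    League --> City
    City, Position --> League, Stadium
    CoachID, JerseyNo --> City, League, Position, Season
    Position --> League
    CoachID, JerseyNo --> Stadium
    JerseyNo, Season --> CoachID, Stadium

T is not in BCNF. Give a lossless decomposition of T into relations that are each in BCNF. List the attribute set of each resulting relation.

{City, League}; {CoachID, JerseyNo, Position, Season}; {League, Position, Stadium}

Candidate keys of the original relation: {CoachID, JerseyNo}, {JerseyNo, Season}.
Within {City, CoachID, JerseyNo, League, Position, Season, Stadium}: {League}⁺ ∩ {City, CoachID, JerseyNo, League, Position, Season, Stadium} = {City, League}, not the whole set, so League --> City violates BCNF; decompose into {City, League} and {CoachID, JerseyNo, League, Position, Season, Stadium}.
{City, League} has no BCNF violation.
Within {CoachID, JerseyNo, League, Position, Season, Stadium}: {Position}⁺ ∩ {CoachID, JerseyNo, League, Position, Season, Stadium} = {League, Position, Stadium}, not the whole set, so Position --> League, Stadium violates BCNF; decompose into {League, Position, Stadium} and {CoachID, JerseyNo, Position, Season}.
{League, Position, Stadium} has no BCNF violation.
{CoachID, JerseyNo, Position, Season} has no BCNF violation.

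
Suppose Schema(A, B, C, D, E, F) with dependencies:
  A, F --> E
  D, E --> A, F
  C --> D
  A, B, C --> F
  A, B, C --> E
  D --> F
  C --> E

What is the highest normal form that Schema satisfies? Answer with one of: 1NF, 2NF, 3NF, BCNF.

Candidate key: {B, C}. Prime attributes: {B, C}.
A, F --> E breaks BCNF: {A, F}⁺ = {A, E, F}, so {A, F} is not a superkey.
A, F --> E has non-prime {E} on the right and a non-superkey on the left, so 3NF fails.
{C} is a proper subset of the key {B, C}, and {C}⁺ contains the non-prime attributes {A, D, E, F} — a partial dependency, so 2NF is violated.

1NF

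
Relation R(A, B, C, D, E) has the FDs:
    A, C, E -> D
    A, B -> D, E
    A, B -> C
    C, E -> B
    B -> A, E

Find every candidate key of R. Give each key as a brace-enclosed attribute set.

{B} is a candidate key since {B}⁺ = {A, B, C, D, E} covers every attribute.
{C, E} is a candidate key since {C, E}⁺ = {A, B, C, D, E} covers every attribute.
Any other superkey properly contains one of these, so there are no further candidate keys.

{B}, {C, E}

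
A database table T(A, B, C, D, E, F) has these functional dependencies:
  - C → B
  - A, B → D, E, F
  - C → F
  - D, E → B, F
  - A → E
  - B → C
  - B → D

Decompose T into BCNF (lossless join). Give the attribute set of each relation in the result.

Candidate keys of the original relation: {A, B}, {A, C}, {A, D}.
{A, B, C, D, E, F}: {C} determines {B, C, D, F} here but is not a superkey — split on C → B, D, F, giving {B, C, D, F} and {A, C, E}.
{B, C, D, F} has no BCNF violation.
{A, C, E}: {A} determines {A, E} here but is not a superkey — split on A → E, giving {A, E} and {A, C}.
{A, E} has no BCNF violation.
{A, C} has no BCNF violation.

{A, C}; {A, E}; {B, C, D, F}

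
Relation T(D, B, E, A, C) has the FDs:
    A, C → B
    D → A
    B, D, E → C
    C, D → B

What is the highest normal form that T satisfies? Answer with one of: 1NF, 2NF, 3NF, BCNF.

1NF

Candidate keys: {B, D, E}, {C, D, E}. Prime attributes: {B, C, D, E}.
A, C → B breaks BCNF: {A, C}⁺ = {A, B, C}, so {A, C} is not a superkey.
D → A has non-prime {A} on the right and a non-superkey on the left, so 3NF fails.
The proper key subset {D} of {B, D, E} determines non-prime {A}, so the relation is not even in 2NF.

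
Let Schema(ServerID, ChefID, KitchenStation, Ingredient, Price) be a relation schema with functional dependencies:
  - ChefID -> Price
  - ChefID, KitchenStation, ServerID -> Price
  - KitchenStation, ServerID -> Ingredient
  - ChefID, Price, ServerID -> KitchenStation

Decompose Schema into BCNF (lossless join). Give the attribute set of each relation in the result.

{ChefID, KitchenStation, ServerID}; {ChefID, Price}; {Ingredient, KitchenStation, ServerID}

Candidate key of the original relation: {ChefID, ServerID}.
In {ChefID, Ingredient, KitchenStation, Price, ServerID}, {ChefID} is not a superkey ({ChefID}⁺ restricted to this set is {ChefID, Price}), so split on ChefID -> Price into {ChefID, Price} and {ChefID, Ingredient, KitchenStation, ServerID}.
{ChefID, Price}: every determinant is a superkey — BCNF.
In {ChefID, Ingredient, KitchenStation, ServerID}, {KitchenStation, ServerID} is not a superkey ({KitchenStation, ServerID}⁺ restricted to this set is {Ingredient, KitchenStation, ServerID}), so split on KitchenStation, ServerID -> Ingredient into {Ingredient, KitchenStation, ServerID} and {ChefID, KitchenStation, ServerID}.
{Ingredient, KitchenStation, ServerID}: every determinant is a superkey — BCNF.
{ChefID, KitchenStation, ServerID}: every determinant is a superkey — BCNF.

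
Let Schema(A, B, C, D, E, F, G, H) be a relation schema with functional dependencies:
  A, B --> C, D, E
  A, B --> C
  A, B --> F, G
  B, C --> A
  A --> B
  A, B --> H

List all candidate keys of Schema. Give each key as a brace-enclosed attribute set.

{A} is a candidate key since {A}⁺ = {A, B, C, D, E, F, G, H} covers every attribute.
{B, C} is a candidate key since {B, C}⁺ = {A, B, C, D, E, F, G, H} covers every attribute.
No proper subset of any of these is a key, and no other minimal superkey exists.

{A}, {B, C}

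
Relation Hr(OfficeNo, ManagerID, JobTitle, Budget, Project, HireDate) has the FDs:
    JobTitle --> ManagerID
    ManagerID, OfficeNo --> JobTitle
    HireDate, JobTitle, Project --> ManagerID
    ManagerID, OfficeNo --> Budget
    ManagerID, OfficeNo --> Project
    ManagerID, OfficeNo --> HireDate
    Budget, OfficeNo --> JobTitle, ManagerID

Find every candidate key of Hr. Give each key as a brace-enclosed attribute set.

{OfficeNo} never appears on the right of any FD, so every key must include it.
{Budget, OfficeNo}⁺ = {Budget, HireDate, JobTitle, ManagerID, OfficeNo, Project} — all of the relation — so {Budget, OfficeNo} is a candidate key.
{JobTitle, OfficeNo}⁺ = {Budget, HireDate, JobTitle, ManagerID, OfficeNo, Project} — all of the relation — so {JobTitle, OfficeNo} is a candidate key.
{ManagerID, OfficeNo}⁺ = {Budget, HireDate, JobTitle, ManagerID, OfficeNo, Project} — all of the relation — so {ManagerID, OfficeNo} is a candidate key.
No proper subset of any of these is a key, and no other minimal superkey exists.

{Budget, OfficeNo}, {JobTitle, OfficeNo}, {ManagerID, OfficeNo}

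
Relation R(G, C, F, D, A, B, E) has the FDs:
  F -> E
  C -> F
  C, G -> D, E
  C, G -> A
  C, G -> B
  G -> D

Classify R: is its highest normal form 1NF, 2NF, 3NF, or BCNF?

Candidate key: {C, G}. Prime attributes: {C, G}.
For F -> E we have {F}⁺ = {E, F}; {F} is not a superkey, so BCNF fails.
F -> E determines the non-prime attribute {E} from a non-superkey — 3NF is violated.
The proper key subset {C} of {C, G} determines non-prime {E, F}, so the relation is not even in 2NF.

1NF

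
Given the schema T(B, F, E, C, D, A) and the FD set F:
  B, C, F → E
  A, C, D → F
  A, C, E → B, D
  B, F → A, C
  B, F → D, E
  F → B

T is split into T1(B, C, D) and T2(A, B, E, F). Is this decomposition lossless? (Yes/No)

Common attributes: {B}; their closure is {B}.
Neither T1 nor T2 is contained in that closure, so the decomposition is lossy.

No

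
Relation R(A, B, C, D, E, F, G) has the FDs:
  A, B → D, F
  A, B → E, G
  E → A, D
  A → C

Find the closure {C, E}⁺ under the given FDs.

{A, C, D, E}

Start with {C, E}.
E → A, D applies; add {A, D} → now {A, C, D, E}.
No further FD applies.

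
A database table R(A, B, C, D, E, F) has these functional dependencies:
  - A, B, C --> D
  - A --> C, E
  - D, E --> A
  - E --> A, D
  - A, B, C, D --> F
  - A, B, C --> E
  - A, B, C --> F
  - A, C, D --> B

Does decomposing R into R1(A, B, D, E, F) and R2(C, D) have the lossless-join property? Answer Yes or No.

Common attributes: {D}; their closure is {D}.
Neither R1 nor R2 is contained in that closure, so the decomposition is lossy.

No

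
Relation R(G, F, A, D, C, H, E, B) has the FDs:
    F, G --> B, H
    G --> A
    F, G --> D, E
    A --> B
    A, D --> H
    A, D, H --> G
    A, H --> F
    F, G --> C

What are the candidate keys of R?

{A, D}, {D, G}, {F, G}, {G, H}

{A, D}⁺ = {A, B, C, D, E, F, G, H} — all of the relation — so {A, D} is a candidate key.
{D, G}⁺ = {A, B, C, D, E, F, G, H} — all of the relation — so {D, G} is a candidate key.
{F, G}⁺ = {A, B, C, D, E, F, G, H} — all of the relation — so {F, G} is a candidate key.
{G, H}⁺ = {A, B, C, D, E, F, G, H} — all of the relation — so {G, H} is a candidate key.
These are minimal and exhaustive — every other superkey contains one of them.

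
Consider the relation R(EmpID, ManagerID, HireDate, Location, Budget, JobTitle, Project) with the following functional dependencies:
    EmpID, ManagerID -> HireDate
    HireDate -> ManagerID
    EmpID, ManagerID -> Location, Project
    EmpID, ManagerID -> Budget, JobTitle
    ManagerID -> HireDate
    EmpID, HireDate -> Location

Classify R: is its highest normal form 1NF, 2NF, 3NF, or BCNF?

3NF

Candidate keys: {EmpID, HireDate}, {EmpID, ManagerID}. Prime attributes: {EmpID, HireDate, ManagerID}.
HireDate -> ManagerID: {HireDate}⁺ = {HireDate, ManagerID}, which is not all of the attributes, so the left side is not a superkey — BCNF is violated.
Its right-hand attributes {ManagerID} are all prime, as are those of every other non-superkey FD — the relation is in 3NF.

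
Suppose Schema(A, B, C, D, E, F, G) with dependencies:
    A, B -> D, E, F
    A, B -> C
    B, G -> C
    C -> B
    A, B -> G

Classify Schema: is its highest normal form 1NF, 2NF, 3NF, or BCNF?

3NF

Candidate keys: {A, B}, {A, C}. Prime attributes: {A, B, C}.
B, G -> C breaks BCNF: {B, G}⁺ = {B, C, G}, so {B, G} is not a superkey.
Since {C} ⊆ prime attributes and every other non-superkey FD also has a prime right side, the schema is in 3NF.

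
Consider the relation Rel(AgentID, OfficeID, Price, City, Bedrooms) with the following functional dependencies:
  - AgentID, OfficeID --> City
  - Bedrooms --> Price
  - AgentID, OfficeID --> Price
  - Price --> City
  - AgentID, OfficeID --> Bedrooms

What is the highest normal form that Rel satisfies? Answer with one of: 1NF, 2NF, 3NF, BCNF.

2NF

Candidate key: {AgentID, OfficeID}. Prime attributes: {AgentID, OfficeID}.
Bedrooms --> Price: {Bedrooms}⁺ = {Bedrooms, City, Price}, which is not all of the attributes, so the left side is not a superkey — BCNF is violated.
Bedrooms --> Price determines the non-prime attribute {Price} from a non-superkey — 3NF is violated.
No proper subset of a key has a non-prime attribute in its closure, so there is no partial dependency; 2NF holds.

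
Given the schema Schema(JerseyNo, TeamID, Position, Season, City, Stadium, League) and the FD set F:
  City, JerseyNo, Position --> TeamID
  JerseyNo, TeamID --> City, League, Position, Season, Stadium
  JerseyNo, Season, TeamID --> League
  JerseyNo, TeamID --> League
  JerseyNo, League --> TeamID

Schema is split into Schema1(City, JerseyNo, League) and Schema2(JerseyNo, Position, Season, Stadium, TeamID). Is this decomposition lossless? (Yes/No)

Schema1 ∩ Schema2 = {JerseyNo}; its closure under F is {JerseyNo}.
Neither Schema1 nor Schema2 is contained in that closure, so the decomposition is lossy.

No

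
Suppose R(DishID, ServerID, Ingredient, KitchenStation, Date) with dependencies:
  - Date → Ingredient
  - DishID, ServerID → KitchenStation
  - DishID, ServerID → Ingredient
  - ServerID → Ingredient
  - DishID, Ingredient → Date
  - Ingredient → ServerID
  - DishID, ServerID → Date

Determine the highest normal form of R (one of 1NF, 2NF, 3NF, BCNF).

3NF

Candidate keys: {Date, DishID}, {DishID, Ingredient}, {DishID, ServerID}. Prime attributes: {Date, DishID, Ingredient, ServerID}.
Date → Ingredient breaks BCNF: {Date}⁺ = {Date, Ingredient, ServerID}, so {Date} is not a superkey.
Since {Ingredient} ⊆ prime attributes and every other non-superkey FD also has a prime right side, the schema is in 3NF.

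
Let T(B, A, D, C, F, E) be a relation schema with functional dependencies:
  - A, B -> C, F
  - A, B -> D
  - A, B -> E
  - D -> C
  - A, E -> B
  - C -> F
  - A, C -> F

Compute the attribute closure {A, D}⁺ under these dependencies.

{A, C, D, F}

Start with {A, D}.
D -> C applies; add {C} → now {A, C, D}.
C -> F applies; add {F} → now {A, C, D, F}.
No further FD applies.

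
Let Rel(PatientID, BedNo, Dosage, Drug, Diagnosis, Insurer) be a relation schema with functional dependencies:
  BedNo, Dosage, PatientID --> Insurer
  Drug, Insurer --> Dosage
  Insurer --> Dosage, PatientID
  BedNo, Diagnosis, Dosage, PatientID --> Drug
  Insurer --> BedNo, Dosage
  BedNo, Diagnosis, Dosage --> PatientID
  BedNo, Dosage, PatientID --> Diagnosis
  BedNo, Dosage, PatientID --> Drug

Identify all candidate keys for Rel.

Closure of {Insurer} is {BedNo, Diagnosis, Dosage, Drug, Insurer, PatientID}, the whole schema; {Insurer} is a candidate key.
Closure of {BedNo, Diagnosis, Dosage} is {BedNo, Diagnosis, Dosage, Drug, Insurer, PatientID}, the whole schema; {BedNo, Diagnosis, Dosage} is a candidate key.
Closure of {BedNo, Dosage, PatientID} is {BedNo, Diagnosis, Dosage, Drug, Insurer, PatientID}, the whole schema; {BedNo, Dosage, PatientID} is a candidate key.
These are minimal and exhaustive — every other superkey contains one of them.

{BedNo, Diagnosis, Dosage}, {BedNo, Dosage, PatientID}, {Insurer}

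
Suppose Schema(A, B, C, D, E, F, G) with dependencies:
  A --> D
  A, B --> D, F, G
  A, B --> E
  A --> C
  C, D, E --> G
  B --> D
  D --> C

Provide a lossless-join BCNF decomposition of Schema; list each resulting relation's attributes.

Candidate key of the original relation: {A, B}.
Within {A, B, C, D, E, F, G}: {A}⁺ ∩ {A, B, C, D, E, F, G} = {A, C, D}, not the whole set, so A --> C, D violates BCNF; decompose into {A, C, D} and {A, B, E, F, G}.
Within {A, C, D}: {D}⁺ ∩ {A, C, D} = {C, D}, not the whole set, so D --> C violates BCNF; decompose into {C, D} and {A, D}.
{C, D} has no BCNF violation.
{A, D} has no BCNF violation.
Within {A, B, E, F, G}: {A, E}⁺ ∩ {A, B, E, F, G} = {A, E, G}, not the whole set, so A, E --> G violates BCNF; decompose into {A, E, G} and {A, B, E, F}.
{A, E, G} has no BCNF violation.
{A, B, E, F} has no BCNF violation.

{A, B, E, F}; {A, D}; {A, E, G}; {C, D}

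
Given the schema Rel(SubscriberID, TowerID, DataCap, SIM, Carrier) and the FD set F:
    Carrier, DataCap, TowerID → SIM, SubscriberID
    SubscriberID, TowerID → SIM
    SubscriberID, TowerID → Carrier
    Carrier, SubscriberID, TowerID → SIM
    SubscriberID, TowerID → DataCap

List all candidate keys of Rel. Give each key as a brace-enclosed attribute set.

{TowerID} never appears on the right of any FD, so every key must include it.
{SubscriberID, TowerID}⁺ = {Carrier, DataCap, SIM, SubscriberID, TowerID}, which is every attribute, so {SubscriberID, TowerID} is a candidate key.
{Carrier, DataCap, TowerID}⁺ = {Carrier, DataCap, SIM, SubscriberID, TowerID}, which is every attribute, so {Carrier, DataCap, TowerID} is a candidate key.
These are minimal and exhaustive — every other superkey contains one of them.

{Carrier, DataCap, TowerID}, {SubscriberID, TowerID}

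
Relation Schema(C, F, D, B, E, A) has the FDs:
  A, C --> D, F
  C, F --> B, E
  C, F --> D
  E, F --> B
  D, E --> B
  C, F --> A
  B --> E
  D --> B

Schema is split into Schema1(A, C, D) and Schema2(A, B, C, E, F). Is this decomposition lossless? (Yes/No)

Common attributes: {A, C}; their closure is {A, B, C, D, E, F}.
Schema1 is contained in that closure, so Schema1 ∩ Schema2 --> Schema1 holds and the join is lossless.

Yes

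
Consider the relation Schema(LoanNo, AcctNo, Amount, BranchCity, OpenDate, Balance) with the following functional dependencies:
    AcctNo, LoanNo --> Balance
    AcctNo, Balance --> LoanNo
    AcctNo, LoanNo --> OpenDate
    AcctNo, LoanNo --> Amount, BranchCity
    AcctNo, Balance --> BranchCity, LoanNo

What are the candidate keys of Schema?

{AcctNo, Balance}, {AcctNo, LoanNo}

No FD produces {AcctNo}, so it must be in every candidate key.
{AcctNo, Balance} is a candidate key since {AcctNo, Balance}⁺ = {AcctNo, Amount, Balance, BranchCity, LoanNo, OpenDate} covers every attribute.
{AcctNo, LoanNo} is a candidate key since {AcctNo, LoanNo}⁺ = {AcctNo, Amount, Balance, BranchCity, LoanNo, OpenDate} covers every attribute.
These are minimal and exhaustive — every other superkey contains one of them.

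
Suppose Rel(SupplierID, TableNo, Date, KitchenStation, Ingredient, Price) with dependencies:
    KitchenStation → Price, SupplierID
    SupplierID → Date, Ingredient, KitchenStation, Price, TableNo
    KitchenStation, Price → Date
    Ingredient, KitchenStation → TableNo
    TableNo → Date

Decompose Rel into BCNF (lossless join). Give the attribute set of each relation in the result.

Candidate keys of the original relation: {KitchenStation}, {SupplierID}.
Within {Date, Ingredient, KitchenStation, Price, SupplierID, TableNo}: {TableNo}⁺ ∩ {Date, Ingredient, KitchenStation, Price, SupplierID, TableNo} = {Date, TableNo}, not the whole set, so TableNo → Date violates BCNF; decompose into {Date, TableNo} and {Ingredient, KitchenStation, Price, SupplierID, TableNo}.
{Date, TableNo} is in BCNF.
{Ingredient, KitchenStation, Price, SupplierID, TableNo} is in BCNF.

{Date, TableNo}; {Ingredient, KitchenStation, Price, SupplierID, TableNo}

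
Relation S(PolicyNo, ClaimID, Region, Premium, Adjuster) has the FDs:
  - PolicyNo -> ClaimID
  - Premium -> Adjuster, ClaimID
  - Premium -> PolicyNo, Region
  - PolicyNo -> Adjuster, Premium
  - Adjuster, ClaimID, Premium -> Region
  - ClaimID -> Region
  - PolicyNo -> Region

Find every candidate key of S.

Closure of {PolicyNo} is {Adjuster, ClaimID, PolicyNo, Premium, Region}, the whole schema; {PolicyNo} is a candidate key.
Closure of {Premium} is {Adjuster, ClaimID, PolicyNo, Premium, Region}, the whole schema; {Premium} is a candidate key.
These are minimal and exhaustive — every other superkey contains one of them.

{PolicyNo}, {Premium}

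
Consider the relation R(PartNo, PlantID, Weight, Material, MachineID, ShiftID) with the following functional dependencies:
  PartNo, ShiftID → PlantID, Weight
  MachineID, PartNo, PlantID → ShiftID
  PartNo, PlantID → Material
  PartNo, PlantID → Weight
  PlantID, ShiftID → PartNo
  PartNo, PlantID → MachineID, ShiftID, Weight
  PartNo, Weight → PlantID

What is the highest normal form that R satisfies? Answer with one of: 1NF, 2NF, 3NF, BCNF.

BCNF

Candidate keys: {PartNo, PlantID}, {PartNo, ShiftID}, {PartNo, Weight}, {PlantID, ShiftID}. Prime attributes: {PartNo, PlantID, ShiftID, Weight}.
Every FD has a superkey on the left, so the relation is in BCNF.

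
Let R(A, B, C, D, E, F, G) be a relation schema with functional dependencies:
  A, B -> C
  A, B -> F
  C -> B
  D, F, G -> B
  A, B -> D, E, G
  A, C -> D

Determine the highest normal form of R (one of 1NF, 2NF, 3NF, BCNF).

Candidate keys: {A, B}, {A, C}, {A, D, F, G}. Prime attributes: {A, B, C, D, F, G}.
For C -> B we have {C}⁺ = {B, C}; {C} is not a superkey, so BCNF fails.
Its right-hand attributes {B} are all prime, as are those of every other non-superkey FD — the relation is in 3NF.

3NF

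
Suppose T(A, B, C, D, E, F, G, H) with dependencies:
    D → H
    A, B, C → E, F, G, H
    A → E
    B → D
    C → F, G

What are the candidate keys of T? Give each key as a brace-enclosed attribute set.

Attributes never on any right-hand side: {A, B, C} — every candidate key must contain all of them.
{A, B, C}⁺ = {A, B, C, D, E, F, G, H} — all of the relation — so {A, B, C} is a candidate key.
Every other attribute set either contains this one or has a smaller closure.

{A, B, C}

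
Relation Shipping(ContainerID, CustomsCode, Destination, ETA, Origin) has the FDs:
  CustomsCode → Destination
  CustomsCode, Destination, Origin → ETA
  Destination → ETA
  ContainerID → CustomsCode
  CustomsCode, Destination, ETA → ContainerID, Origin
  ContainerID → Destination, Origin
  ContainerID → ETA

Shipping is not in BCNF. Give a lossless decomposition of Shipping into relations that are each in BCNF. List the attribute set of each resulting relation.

{ContainerID, CustomsCode, Destination, Origin}; {Destination, ETA}

Candidate keys of the original relation: {ContainerID}, {CustomsCode}.
{ContainerID, CustomsCode, Destination, ETA, Origin}: {Destination} determines {Destination, ETA} here but is not a superkey — split on Destination → ETA, giving {Destination, ETA} and {ContainerID, CustomsCode, Destination, Origin}.
{Destination, ETA} has no BCNF violation.
{ContainerID, CustomsCode, Destination, Origin} has no BCNF violation.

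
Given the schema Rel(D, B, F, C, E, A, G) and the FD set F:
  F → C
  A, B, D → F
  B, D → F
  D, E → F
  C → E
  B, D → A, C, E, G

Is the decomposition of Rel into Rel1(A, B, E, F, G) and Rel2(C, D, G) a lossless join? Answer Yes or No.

Common attributes: {G}; their closure is {G}.
The closure covers neither Rel1 nor Rel2 entirely; the join is not lossless.

No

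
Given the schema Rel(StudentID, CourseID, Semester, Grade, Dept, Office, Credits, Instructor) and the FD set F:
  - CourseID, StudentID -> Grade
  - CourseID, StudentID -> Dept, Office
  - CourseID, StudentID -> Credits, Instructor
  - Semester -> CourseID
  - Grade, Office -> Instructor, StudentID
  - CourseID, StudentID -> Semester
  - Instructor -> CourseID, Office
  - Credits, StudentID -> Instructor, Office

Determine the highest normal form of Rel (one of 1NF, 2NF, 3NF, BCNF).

3NF

Candidate keys: {CourseID, StudentID}, {Credits, StudentID}, {Grade, Instructor}, {Grade, Office}, {Instructor, StudentID}, {Semester, StudentID}. Prime attributes: {CourseID, Credits, Grade, Instructor, Office, Semester, StudentID}.
Semester -> CourseID: {Semester}⁺ = {CourseID, Semester}, which is not all of the attributes, so the left side is not a superkey — BCNF is violated.
Since {CourseID} ⊆ prime attributes and every other non-superkey FD also has a prime right side, the schema is in 3NF.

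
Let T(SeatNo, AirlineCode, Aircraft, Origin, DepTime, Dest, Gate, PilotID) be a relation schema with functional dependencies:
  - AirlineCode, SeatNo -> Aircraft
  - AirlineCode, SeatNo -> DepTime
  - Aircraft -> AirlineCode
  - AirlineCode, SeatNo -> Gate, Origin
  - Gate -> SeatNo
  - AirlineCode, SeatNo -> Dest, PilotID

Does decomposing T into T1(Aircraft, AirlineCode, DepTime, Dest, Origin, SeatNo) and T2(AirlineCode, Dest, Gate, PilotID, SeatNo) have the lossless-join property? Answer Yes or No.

The shared attributes are {AirlineCode, Dest, SeatNo} and {AirlineCode, Dest, SeatNo}⁺ = {Aircraft, AirlineCode, DepTime, Dest, Gate, Origin, PilotID, SeatNo}.
T1 is contained in that closure, so T1 ∩ T2 -> T1 holds and the join is lossless.

Yes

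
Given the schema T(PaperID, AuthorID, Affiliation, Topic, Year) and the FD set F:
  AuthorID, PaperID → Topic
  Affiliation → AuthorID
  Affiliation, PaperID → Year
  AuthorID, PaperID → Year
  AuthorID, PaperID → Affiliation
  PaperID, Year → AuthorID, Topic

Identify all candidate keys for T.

{Affiliation, PaperID}, {AuthorID, PaperID}, {PaperID, Year}

Attributes never on any right-hand side: {PaperID} — every candidate key must contain it.
{Affiliation, PaperID}⁺ = {Affiliation, AuthorID, PaperID, Topic, Year} — all of the relation — so {Affiliation, PaperID} is a candidate key.
{AuthorID, PaperID}⁺ = {Affiliation, AuthorID, PaperID, Topic, Year} — all of the relation — so {AuthorID, PaperID} is a candidate key.
{PaperID, Year}⁺ = {Affiliation, AuthorID, PaperID, Topic, Year} — all of the relation — so {PaperID, Year} is a candidate key.
Any other superkey properly contains one of these, so there are no further candidate keys.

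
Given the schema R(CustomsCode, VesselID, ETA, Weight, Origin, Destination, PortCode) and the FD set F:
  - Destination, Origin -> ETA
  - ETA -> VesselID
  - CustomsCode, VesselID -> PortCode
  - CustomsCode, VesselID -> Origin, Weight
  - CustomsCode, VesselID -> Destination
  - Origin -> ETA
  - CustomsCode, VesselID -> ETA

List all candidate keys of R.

Attributes never on any right-hand side: {CustomsCode} — every candidate key must contain it.
{CustomsCode, ETA} is a candidate key since {CustomsCode, ETA}⁺ = {CustomsCode, Destination, ETA, Origin, PortCode, VesselID, Weight} covers every attribute.
{CustomsCode, Origin} is a candidate key since {CustomsCode, Origin}⁺ = {CustomsCode, Destination, ETA, Origin, PortCode, VesselID, Weight} covers every attribute.
{CustomsCode, VesselID} is a candidate key since {CustomsCode, VesselID}⁺ = {CustomsCode, Destination, ETA, Origin, PortCode, VesselID, Weight} covers every attribute.
Any other superkey properly contains one of these, so there are no further candidate keys.

{CustomsCode, ETA}, {CustomsCode, Origin}, {CustomsCode, VesselID}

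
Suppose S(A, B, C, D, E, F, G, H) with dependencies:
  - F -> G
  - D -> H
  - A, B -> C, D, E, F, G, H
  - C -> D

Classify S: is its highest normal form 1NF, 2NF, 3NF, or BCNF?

Candidate key: {A, B}. Prime attributes: {A, B}.
F -> G breaks BCNF: {F}⁺ = {F, G}, so {F} is not a superkey.
F -> G determines the non-prime attribute {G} from a non-superkey — 3NF is violated.
No proper subset of a key has a non-prime attribute in its closure, so there is no partial dependency; 2NF holds.

2NF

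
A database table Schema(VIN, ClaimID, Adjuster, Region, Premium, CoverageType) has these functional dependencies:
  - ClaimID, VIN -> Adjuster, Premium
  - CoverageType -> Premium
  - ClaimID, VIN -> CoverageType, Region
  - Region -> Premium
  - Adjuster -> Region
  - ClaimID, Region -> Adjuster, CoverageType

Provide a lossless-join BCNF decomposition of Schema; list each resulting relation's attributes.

{Adjuster, ClaimID, CoverageType}; {Adjuster, ClaimID, VIN}; {Adjuster, Region}; {CoverageType, Premium}

Candidate key of the original relation: {ClaimID, VIN}.
Within {Adjuster, ClaimID, CoverageType, Premium, Region, VIN}: {CoverageType}⁺ ∩ {Adjuster, ClaimID, CoverageType, Premium, Region, VIN} = {CoverageType, Premium}, not the whole set, so CoverageType -> Premium violates BCNF; decompose into {CoverageType, Premium} and {Adjuster, ClaimID, CoverageType, Region, VIN}.
{CoverageType, Premium} has no BCNF violation.
Within {Adjuster, ClaimID, CoverageType, Region, VIN}: {Adjuster}⁺ ∩ {Adjuster, ClaimID, CoverageType, Region, VIN} = {Adjuster, Region}, not the whole set, so Adjuster -> Region violates BCNF; decompose into {Adjuster, Region} and {Adjuster, ClaimID, CoverageType, VIN}.
{Adjuster, Region} has no BCNF violation.
Within {Adjuster, ClaimID, CoverageType, VIN}: {Adjuster, ClaimID}⁺ ∩ {Adjuster, ClaimID, CoverageType, VIN} = {Adjuster, ClaimID, CoverageType}, not the whole set, so Adjuster, ClaimID -> CoverageType violates BCNF; decompose into {Adjuster, ClaimID, CoverageType} and {Adjuster, ClaimID, VIN}.
{Adjuster, ClaimID, CoverageType} has no BCNF violation.
{Adjuster, ClaimID, VIN} has no BCNF violation.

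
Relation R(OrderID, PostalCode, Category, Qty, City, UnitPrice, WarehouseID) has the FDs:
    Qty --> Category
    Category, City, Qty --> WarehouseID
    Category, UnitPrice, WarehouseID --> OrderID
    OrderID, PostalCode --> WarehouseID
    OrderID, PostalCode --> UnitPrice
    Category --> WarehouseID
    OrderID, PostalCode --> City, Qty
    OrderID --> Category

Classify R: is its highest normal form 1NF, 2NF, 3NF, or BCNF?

Candidate keys: {Category, PostalCode, UnitPrice}, {OrderID, PostalCode}, {PostalCode, Qty, UnitPrice}. Prime attributes: {Category, OrderID, PostalCode, Qty, UnitPrice}.
For Qty --> Category we have {Qty}⁺ = {Category, Qty, WarehouseID}; {Qty} is not a superkey, so BCNF fails.
Category, City, Qty --> WarehouseID has non-prime {WarehouseID} on the right and a non-superkey on the left, so 3NF fails.
Since {OrderID} ⊂ {OrderID, PostalCode} and {OrderID}⁺ ⊇ {WarehouseID} with {WarehouseID} non-prime, there is a partial dependency; 2NF fails.

1NF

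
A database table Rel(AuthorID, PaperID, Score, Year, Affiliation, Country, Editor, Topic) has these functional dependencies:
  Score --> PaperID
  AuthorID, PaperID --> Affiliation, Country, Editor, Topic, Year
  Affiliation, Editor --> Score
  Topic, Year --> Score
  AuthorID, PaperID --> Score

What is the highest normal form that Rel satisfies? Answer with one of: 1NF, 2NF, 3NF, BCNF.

Candidate keys: {Affiliation, AuthorID, Editor}, {AuthorID, PaperID}, {AuthorID, Score}, {AuthorID, Topic, Year}. Prime attributes: {Affiliation, AuthorID, Editor, PaperID, Score, Topic, Year}.
Score --> PaperID breaks BCNF: {Score}⁺ = {PaperID, Score}, so {Score} is not a superkey.
But every attribute on its right side ({PaperID}) is prime, and the same holds for every other non-superkey FD, so 3NF still holds.

3NF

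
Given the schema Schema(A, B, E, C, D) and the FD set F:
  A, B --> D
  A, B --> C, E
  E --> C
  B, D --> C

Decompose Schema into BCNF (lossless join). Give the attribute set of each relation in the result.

Candidate key of the original relation: {A, B}.
Within {A, B, C, D, E}: {E}⁺ ∩ {A, B, C, D, E} = {C, E}, not the whole set, so E --> C violates BCNF; decompose into {C, E} and {A, B, D, E}.
{C, E} has no BCNF violation.
{A, B, D, E} has no BCNF violation.

{A, B, D, E}; {C, E}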